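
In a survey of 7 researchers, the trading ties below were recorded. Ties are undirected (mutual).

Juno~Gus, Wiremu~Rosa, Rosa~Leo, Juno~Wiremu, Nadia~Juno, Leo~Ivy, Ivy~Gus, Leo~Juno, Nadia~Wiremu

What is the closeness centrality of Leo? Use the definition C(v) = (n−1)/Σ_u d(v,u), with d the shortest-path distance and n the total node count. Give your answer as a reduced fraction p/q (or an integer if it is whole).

Distances from Leo: Gus:2, Ivy:1, Juno:1, Nadia:2, Rosa:1, Wiremu:2. Sum = 9.
n = 7, so closeness = 6/9 = 2/3.

2/3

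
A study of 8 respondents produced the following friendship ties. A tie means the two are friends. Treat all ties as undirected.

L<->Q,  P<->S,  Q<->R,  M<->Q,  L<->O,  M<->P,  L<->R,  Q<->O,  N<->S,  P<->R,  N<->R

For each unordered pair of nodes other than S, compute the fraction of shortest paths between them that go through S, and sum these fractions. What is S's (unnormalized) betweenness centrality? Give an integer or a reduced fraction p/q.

Pairs whose geodesics pass through S — N–P: 1/2; N–M: 1/3.
All other pairs contribute 0.
Summing the contributions gives betweenness(S) = 5/6.

5/6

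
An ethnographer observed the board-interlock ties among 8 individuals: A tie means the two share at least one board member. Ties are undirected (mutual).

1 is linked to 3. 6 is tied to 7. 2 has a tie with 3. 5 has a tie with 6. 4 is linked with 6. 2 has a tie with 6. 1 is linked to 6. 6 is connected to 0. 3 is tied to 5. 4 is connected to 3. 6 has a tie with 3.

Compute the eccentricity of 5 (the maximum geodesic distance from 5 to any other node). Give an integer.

2

Distances from 5: 0:2, 1:2, 2:2, 3:1, 4:2, 6:1, 7:2.
The largest is 2 (to 4, 1, 2, 7, and 0), so the eccentricity of 5 is 2.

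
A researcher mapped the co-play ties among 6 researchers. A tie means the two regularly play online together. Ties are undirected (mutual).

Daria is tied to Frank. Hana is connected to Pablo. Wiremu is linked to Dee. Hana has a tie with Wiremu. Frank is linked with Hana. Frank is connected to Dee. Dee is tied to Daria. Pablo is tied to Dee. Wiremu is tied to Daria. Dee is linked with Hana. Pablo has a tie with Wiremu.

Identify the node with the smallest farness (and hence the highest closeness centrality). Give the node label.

Farness (sum of distances to all others) for each node — Daria:7, Dee:5, Frank:7, Hana:6, Pablo:7, Wiremu:6.
The smallest farness is 5, for Dee, so Dee has the highest closeness.

Dee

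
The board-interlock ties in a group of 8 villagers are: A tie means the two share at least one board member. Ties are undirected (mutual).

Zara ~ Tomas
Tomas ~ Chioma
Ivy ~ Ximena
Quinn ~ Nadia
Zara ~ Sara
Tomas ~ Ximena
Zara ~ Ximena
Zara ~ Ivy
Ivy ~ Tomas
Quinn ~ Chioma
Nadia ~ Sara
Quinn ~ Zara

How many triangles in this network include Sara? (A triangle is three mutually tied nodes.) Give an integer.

0

Sara's neighbors are Nadia and Zara, but none of them are tied to each other, so no triangle contains Sara.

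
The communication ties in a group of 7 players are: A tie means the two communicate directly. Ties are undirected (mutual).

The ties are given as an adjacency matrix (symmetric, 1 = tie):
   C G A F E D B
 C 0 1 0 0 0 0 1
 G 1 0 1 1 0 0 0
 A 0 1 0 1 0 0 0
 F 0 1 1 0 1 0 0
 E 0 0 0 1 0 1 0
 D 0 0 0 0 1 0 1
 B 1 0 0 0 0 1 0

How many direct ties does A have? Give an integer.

A is directly tied to F and G. That is 2 neighbors, so the degree of A is 2.

2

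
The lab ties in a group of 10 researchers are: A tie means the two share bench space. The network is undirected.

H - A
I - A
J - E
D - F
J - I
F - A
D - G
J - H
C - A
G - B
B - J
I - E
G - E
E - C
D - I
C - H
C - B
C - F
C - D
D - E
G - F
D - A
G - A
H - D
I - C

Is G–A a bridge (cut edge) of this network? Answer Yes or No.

Even without that edge, G still reaches A via G – F – A, so the network stays connected. Not a bridge.

No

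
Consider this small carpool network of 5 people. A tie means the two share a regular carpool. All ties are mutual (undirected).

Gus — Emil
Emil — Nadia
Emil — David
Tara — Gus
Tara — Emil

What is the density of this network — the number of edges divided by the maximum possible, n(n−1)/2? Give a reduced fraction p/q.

1/2

There are 5 edges and 5 nodes, so the maximum possible is C(5,2) = 10.
Density = 5/10 = 1/2.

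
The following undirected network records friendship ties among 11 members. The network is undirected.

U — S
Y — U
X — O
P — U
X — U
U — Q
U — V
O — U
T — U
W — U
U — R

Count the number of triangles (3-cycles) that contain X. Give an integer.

1

X's neighbors: O and U.
Neighbor pairs that are themselves tied: X–O–U. Each forms one triangle with X, for 1 in total.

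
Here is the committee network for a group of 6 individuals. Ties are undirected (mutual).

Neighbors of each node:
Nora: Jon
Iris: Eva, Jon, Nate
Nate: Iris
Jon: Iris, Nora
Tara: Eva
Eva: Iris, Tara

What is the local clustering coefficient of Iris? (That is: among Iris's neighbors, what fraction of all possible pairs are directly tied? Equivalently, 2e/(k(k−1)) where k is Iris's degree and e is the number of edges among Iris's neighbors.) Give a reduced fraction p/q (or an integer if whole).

Iris's neighbors: Eva, Jon, and Nate (k = 3).
Possible neighbor pairs: C(3,2) = 3. Edges among them: none → e = 0.
Clustering(Iris) = 0/3 = 0.

0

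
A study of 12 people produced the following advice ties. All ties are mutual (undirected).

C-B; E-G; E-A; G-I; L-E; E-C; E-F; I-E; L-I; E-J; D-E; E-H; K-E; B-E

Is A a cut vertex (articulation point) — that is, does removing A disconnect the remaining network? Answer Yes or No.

No

Even without A, every remaining node can still reach every other (the residual graph is connected), so A is not a cut vertex.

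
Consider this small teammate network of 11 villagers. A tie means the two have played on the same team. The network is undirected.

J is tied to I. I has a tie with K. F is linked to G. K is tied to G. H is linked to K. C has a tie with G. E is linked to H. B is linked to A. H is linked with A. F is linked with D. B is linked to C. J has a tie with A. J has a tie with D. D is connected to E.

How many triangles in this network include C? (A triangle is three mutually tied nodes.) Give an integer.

C's neighbors are B and G, but none of them are tied to each other, so no triangle contains C.

0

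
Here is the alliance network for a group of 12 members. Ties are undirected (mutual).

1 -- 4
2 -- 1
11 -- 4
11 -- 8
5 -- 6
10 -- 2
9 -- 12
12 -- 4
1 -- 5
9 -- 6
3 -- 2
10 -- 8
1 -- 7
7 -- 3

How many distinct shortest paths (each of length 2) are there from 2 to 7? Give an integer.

The shortest distance is 2. The length-2 paths are: 2–3–7; 2–1–7.
That gives 2 distinct shortest paths.

2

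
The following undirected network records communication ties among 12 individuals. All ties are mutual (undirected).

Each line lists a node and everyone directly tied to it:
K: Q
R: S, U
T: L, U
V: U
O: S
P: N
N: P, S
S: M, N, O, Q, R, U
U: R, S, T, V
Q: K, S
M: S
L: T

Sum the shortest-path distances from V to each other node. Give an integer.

30

Distances from V: K:4, L:3, M:3, N:3, O:3, P:4, Q:3, R:2, S:2, T:2, U:1.
Sum = 4 + 3 + 3 + 3 + 3 + 4 + 3 + 2 + 2 + 2 + 1 = 30.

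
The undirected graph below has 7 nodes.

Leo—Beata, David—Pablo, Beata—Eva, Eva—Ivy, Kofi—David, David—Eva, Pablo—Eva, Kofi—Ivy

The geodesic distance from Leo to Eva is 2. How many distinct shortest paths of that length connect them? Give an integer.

1

The shortest distance is 2, and the only length-2 path is Leo–Beata–Eva. So there is exactly 1 shortest path.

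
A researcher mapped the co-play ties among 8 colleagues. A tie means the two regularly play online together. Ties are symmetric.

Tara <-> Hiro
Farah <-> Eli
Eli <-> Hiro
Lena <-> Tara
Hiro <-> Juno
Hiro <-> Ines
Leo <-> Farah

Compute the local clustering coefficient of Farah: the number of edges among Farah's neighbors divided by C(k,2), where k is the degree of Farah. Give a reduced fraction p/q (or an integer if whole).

Farah's neighbors: Eli and Leo (k = 2).
Possible neighbor pairs: C(2,2) = 1. Edges among them: none → e = 0.
Clustering(Farah) = 0/1.

0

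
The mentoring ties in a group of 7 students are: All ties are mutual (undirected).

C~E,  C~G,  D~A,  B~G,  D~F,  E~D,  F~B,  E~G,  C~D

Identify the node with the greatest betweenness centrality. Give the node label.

D

Unnormalized betweenness of each node: A:0, B:1, C:1, D:7, E:1, F:2, G:2.
D has the largest value, 7, making it the main broker — the node through which the most shortest paths run.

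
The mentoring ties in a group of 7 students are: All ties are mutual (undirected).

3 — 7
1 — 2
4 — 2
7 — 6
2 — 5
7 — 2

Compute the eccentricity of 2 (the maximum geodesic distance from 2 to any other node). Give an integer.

2

Distances from 2: 1:1, 3:2, 4:1, 5:1, 6:2, 7:1.
The largest is 2 (to 6 and 3), so the eccentricity of 2 is 2.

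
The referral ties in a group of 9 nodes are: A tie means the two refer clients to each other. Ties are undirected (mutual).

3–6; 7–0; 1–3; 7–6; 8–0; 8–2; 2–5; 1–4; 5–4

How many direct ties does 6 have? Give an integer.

2

6 is directly tied to 3 and 7. That is 2 neighbors, so the degree of 6 is 2.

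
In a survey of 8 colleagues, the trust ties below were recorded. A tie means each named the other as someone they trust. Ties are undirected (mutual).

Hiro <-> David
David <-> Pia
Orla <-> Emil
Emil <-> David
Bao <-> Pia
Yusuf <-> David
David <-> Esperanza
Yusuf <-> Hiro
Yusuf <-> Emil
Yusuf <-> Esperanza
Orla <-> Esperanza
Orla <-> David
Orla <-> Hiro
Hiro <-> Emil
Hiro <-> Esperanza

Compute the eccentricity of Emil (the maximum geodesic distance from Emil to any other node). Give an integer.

3

Distances from Emil: Bao:3, David:1, Esperanza:2, Hiro:1, Orla:1, Pia:2, Yusuf:1.
The largest is 3 (to Bao), so the eccentricity of Emil is 3.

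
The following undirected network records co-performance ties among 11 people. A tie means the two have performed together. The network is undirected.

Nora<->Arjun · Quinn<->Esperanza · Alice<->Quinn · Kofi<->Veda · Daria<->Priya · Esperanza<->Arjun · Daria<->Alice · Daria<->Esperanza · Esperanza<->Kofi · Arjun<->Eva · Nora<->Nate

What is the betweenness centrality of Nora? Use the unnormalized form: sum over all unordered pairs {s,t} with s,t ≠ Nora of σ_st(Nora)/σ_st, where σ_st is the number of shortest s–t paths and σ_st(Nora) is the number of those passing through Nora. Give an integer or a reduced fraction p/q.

Pairs whose geodesics pass through Nora — Quinn–Nate: 1; Kofi–Nate: 1; Daria–Nate: 1; Eva–Nate: 1; Esperanza–Nate: 1; Priya–Nate: 1; Veda–Nate: 1; Alice–Nate: 2/2; Nate–Arjun: 1.
All other pairs contribute 0.
Summing the contributions gives betweenness(Nora) = 9.

9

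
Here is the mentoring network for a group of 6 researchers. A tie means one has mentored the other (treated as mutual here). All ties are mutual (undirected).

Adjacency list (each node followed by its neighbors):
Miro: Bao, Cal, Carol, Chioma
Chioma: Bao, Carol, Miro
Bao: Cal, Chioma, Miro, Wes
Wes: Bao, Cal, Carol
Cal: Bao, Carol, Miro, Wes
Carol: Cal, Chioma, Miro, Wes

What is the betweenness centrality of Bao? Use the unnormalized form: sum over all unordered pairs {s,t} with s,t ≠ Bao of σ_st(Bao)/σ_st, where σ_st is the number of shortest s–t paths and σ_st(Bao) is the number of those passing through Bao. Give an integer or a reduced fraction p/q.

7/6

Pairs whose geodesics pass through Bao — Miro–Wes: 1/3; Cal–Chioma: 1/3; Wes–Chioma: 1/2.
All other pairs contribute 0.
Summing the contributions gives betweenness(Bao) = 7/6.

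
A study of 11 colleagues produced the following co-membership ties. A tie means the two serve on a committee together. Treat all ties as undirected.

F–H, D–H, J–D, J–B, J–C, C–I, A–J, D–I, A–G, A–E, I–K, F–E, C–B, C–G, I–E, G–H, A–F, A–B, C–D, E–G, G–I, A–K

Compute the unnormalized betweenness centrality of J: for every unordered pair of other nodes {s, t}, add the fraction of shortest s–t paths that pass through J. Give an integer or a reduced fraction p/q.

Pairs whose geodesics pass through J — H–B: 1/5; F–C: 1/7; D–B: 1/2; D–A: 1; A–C: 1/3.
All other pairs contribute 0.
Summing the contributions gives betweenness(J) = 457/210.

457/210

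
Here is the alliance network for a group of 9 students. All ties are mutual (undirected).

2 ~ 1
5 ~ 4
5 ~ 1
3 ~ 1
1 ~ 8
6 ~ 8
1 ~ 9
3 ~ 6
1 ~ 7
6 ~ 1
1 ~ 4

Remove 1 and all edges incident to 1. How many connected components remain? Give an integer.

Without 1, the remaining ties split the others into: {3, 6, 8}; {7}; {4, 5}; {9}; {2}.
That's 5 separate components.

5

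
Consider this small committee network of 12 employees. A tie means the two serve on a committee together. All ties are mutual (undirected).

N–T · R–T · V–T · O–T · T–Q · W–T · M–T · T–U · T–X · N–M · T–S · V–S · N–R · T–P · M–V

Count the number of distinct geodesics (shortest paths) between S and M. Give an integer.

2

The shortest distance is 2. The length-2 paths are: S–T–M; S–V–M.
That gives 2 distinct shortest paths.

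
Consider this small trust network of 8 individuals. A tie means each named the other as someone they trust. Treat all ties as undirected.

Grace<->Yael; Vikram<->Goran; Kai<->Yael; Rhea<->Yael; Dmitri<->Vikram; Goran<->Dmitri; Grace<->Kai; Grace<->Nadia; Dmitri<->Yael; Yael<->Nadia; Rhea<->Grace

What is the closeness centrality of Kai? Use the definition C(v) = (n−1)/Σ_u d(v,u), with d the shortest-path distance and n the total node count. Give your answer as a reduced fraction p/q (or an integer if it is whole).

1/2

Distances from Kai: Dmitri:2, Goran:3, Grace:1, Nadia:2, Rhea:2, Vikram:3, Yael:1. Sum = 14.
n = 8, so closeness = 7/14 = 1/2.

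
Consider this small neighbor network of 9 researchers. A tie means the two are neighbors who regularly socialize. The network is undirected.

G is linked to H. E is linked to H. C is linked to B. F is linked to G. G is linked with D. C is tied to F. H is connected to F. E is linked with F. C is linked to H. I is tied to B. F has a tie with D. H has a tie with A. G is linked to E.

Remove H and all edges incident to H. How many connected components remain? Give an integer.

2

Without H, the remaining ties split the others into: {B, C, D, E, F, G, I}; {A}.
That's 2 separate components.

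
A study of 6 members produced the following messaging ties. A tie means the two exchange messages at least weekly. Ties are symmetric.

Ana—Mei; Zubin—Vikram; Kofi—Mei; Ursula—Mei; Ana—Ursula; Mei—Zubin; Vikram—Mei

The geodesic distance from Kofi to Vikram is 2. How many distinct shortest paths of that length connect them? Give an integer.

1

The shortest distance is 2, and the only length-2 path is Kofi–Mei–Vikram. So there is exactly 1 shortest path.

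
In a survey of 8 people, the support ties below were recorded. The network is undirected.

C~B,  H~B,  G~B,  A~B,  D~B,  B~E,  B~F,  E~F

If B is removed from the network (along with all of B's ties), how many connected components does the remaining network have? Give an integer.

Without B, the remaining ties split the others into: {H}; {E, F}; {G}; {C}; {A}; {D}.
That's 6 separate components.

6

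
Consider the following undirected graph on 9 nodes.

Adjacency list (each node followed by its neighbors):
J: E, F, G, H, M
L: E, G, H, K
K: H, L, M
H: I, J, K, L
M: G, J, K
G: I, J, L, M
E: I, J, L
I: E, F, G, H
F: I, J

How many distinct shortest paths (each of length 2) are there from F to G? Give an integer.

The shortest distance is 2. The length-2 paths are: F–J–G; F–I–G.
That gives 2 distinct shortest paths.

2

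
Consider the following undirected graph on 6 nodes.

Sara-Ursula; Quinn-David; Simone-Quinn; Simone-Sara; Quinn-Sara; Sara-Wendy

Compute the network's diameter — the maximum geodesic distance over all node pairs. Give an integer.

Eccentricity of each node (its greatest distance to any other): David:3, Quinn:2, Sara:2, Simone:2, Ursula:3, Wendy:3.
The maximum eccentricity is 3, realized for instance by the pair Wendy–David via Wendy – Sara – Quinn – David. So the diameter is 3.

3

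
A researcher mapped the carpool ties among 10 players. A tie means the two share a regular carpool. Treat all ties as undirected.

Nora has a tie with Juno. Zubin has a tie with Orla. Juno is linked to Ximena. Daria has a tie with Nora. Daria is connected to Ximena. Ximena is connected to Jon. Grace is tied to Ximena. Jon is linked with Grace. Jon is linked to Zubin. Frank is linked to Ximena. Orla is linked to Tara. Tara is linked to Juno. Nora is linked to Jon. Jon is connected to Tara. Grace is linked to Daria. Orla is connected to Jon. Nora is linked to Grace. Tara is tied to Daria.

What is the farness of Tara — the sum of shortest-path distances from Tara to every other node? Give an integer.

Distances from Tara: Daria:1, Frank:3, Grace:2, Jon:1, Juno:1, Nora:2, Orla:1, Ximena:2, Zubin:2.
Sum = 1 + 3 + 2 + 1 + 1 + 2 + 1 + 2 + 2 = 15.

15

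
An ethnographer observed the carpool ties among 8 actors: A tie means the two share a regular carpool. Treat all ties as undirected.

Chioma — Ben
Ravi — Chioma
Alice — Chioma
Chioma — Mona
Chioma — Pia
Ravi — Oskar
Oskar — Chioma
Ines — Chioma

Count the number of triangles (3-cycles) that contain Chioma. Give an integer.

Chioma's neighbors: Alice, Ben, Ines, Mona, Oskar, Pia, and Ravi.
Neighbor pairs that are themselves tied: Chioma–Oskar–Ravi. Each forms one triangle with Chioma, for 1 in total.

1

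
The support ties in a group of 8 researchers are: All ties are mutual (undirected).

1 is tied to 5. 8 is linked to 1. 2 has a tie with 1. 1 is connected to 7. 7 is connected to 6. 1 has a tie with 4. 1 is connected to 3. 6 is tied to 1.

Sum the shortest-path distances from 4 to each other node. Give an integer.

13

Distances from 4: 1:1, 2:2, 3:2, 5:2, 6:2, 7:2, 8:2.
Sum = 1 + 2 + 2 + 2 + 2 + 2 + 2 = 13.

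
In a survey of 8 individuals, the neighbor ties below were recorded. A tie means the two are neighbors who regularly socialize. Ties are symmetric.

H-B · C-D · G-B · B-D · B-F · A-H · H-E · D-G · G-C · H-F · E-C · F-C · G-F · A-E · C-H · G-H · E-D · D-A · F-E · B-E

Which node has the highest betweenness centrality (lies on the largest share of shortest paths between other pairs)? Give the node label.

H

Unnormalized betweenness of each node: A:1/5, B:13/20, C:13/20, D:47/30, E:109/60, F:2/5, G:13/20, H:31/15.
H has the largest value, 31/15, making it the main broker — the node through which the most shortest paths run.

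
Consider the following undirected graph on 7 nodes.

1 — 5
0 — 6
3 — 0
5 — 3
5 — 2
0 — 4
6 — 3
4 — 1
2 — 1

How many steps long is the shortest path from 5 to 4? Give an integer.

2

One shortest route is 5 – 1 – 4, which uses 2 edges, and 5 and 4 are not directly tied, so nothing shorter exists. So d(5,4) = 2.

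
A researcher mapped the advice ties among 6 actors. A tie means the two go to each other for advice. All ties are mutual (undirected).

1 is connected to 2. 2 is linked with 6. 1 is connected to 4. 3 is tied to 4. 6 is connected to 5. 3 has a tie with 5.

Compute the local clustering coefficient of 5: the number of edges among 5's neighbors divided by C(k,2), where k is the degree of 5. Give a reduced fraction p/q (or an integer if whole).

0

5's neighbors: 3 and 6 (k = 2).
Possible neighbor pairs: C(2,2) = 1. Edges among them: none → e = 0.
Clustering(5) = 0/1.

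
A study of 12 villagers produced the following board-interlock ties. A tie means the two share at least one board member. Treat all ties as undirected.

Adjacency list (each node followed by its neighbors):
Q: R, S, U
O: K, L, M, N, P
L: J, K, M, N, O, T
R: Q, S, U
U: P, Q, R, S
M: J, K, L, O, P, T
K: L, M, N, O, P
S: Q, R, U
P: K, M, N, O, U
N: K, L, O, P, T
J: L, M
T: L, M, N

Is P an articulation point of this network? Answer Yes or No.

Yes

Removing P leaves {J, K, L, M, N, O, and T} with no path to {Q, R, S, and U}, so the network splits into 2 components. P is a cut vertex.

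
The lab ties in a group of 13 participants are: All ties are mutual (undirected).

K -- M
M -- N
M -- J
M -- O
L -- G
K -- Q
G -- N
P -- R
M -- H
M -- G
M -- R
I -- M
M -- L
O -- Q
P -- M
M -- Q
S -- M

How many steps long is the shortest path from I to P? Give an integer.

One shortest route is I – M – P, which uses 2 edges, and I and P are not directly tied, so nothing shorter exists. So d(I,P) = 2.

2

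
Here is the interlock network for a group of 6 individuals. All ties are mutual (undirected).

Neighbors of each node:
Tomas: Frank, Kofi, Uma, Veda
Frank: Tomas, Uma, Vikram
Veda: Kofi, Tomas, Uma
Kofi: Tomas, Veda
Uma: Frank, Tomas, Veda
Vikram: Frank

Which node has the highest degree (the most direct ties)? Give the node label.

Degrees — Frank:3, Kofi:2, Tomas:4, Uma:3, Veda:3, Vikram:1.
The maximum is 4, attained only by Tomas.

Tomas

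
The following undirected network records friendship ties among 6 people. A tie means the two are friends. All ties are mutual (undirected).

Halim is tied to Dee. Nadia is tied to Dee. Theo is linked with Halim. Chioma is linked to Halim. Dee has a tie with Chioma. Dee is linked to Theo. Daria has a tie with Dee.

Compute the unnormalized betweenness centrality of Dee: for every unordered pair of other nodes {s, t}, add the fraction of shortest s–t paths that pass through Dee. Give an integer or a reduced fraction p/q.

Pairs whose geodesics pass through Dee — Daria–Chioma: 1; Daria–Nadia: 1; Daria–Halim: 1; Daria–Theo: 1; Chioma–Nadia: 1; Chioma–Theo: 1/2; Nadia–Halim: 1; Nadia–Theo: 1.
All other pairs contribute 0.
Summing the contributions gives betweenness(Dee) = 15/2.

15/2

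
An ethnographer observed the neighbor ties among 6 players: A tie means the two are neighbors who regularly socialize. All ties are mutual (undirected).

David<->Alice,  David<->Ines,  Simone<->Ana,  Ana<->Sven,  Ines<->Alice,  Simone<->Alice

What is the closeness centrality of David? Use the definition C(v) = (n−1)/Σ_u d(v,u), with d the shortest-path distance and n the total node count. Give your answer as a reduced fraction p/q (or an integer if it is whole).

Distances from David: Alice:1, Ana:3, Ines:1, Simone:2, Sven:4. Sum = 11.
n = 6, so closeness = 5/11.

5/11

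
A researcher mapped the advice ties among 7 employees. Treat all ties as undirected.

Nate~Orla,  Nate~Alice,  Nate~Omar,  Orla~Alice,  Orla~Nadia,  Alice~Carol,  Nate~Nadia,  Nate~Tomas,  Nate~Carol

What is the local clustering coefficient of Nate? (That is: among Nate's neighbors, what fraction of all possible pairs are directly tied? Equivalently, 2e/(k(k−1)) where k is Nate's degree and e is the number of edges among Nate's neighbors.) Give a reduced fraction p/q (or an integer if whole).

1/5

Nate's neighbors: Alice, Carol, Nadia, Omar, Orla, and Tomas (k = 6).
Possible neighbor pairs: C(6,2) = 15. Edges among them: Alice–Carol, Alice–Orla, Nadia–Orla → e = 3.
Clustering(Nate) = 3/15 = 1/5.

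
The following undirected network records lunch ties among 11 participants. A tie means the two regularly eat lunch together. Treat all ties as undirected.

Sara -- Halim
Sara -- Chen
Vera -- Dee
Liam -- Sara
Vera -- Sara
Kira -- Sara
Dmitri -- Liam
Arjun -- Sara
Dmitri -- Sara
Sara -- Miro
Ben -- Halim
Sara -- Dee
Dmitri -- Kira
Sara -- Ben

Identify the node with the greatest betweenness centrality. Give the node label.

Sara

Unnormalized betweenness of each node: Arjun:0, Ben:0, Chen:0, Dee:0, Dmitri:1/2, Halim:0, Kira:0, Liam:0, Miro:0, Sara:81/2, Vera:0.
Sara has the largest value, 81/2, making it the main broker — the node through which the most shortest paths run.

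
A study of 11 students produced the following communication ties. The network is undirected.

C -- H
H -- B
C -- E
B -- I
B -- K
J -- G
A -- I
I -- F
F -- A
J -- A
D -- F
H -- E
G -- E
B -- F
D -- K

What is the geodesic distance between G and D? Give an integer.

One shortest route is G – J – A – F – D, which uses 4 edges, and at distance 3 from G we only reach {B, F, I}, which does not include D. So d(G,D) = 4.

4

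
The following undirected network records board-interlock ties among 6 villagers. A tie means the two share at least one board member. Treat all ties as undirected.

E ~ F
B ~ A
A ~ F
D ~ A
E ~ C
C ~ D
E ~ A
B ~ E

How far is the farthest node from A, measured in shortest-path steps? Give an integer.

Distances from A: B:1, C:2, D:1, E:1, F:1.
The largest is 2 (to C), so the eccentricity of A is 2.

2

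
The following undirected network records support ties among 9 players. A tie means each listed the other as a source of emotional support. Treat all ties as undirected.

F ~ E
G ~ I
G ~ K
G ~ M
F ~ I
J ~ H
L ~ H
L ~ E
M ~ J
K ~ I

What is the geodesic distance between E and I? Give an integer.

2

One shortest route is E – F – I, which uses 2 edges, and E and I are not directly tied, so nothing shorter exists. So d(E,I) = 2.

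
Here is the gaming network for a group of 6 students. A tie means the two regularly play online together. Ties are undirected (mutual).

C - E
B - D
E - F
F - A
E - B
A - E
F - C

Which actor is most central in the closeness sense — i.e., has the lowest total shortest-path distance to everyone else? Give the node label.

Farness (sum of distances to all others) for each node — A:9, B:8, C:9, D:12, E:6, F:8.
The smallest farness is 6, for E, so E has the highest closeness.

E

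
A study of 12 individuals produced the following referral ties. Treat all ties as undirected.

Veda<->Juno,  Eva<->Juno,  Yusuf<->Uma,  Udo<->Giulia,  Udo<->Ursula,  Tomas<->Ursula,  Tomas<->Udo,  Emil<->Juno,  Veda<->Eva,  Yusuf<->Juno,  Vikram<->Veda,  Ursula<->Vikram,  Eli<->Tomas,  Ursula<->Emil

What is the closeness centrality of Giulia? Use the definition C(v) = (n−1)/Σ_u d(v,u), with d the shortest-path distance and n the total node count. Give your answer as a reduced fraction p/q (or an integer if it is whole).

Distances from Giulia: Eli:3, Emil:3, Eva:5, Juno:4, Tomas:2, Udo:1, Uma:6, Ursula:2, Veda:4, Vikram:3, Yusuf:5. Sum = 38.
n = 12, so closeness = 11/38.

11/38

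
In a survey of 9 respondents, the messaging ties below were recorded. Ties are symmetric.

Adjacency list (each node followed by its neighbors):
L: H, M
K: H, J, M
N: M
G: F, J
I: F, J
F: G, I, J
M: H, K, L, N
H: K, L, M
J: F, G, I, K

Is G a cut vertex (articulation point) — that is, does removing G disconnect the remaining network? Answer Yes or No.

Even without G, every remaining node can still reach every other (the residual graph is connected), so G is not a cut vertex.

No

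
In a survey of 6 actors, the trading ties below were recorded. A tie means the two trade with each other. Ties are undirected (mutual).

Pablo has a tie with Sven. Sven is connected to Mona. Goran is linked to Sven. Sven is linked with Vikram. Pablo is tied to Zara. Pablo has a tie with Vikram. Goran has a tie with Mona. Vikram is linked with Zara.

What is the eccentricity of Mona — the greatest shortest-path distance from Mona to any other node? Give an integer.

Distances from Mona: Goran:1, Pablo:2, Sven:1, Vikram:2, Zara:3.
The largest is 3 (to Zara), so the eccentricity of Mona is 3.

3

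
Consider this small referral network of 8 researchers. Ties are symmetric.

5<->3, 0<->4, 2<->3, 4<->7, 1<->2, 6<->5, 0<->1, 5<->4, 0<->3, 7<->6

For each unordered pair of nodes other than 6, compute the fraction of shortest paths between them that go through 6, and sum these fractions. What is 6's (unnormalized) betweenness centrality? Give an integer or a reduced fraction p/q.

Pairs whose geodesics pass through 6 — 3–7: 1/3; 2–7: 1/4; 7–5: 1/2.
All other pairs contribute 0.
Summing the contributions gives betweenness(6) = 13/12.

13/12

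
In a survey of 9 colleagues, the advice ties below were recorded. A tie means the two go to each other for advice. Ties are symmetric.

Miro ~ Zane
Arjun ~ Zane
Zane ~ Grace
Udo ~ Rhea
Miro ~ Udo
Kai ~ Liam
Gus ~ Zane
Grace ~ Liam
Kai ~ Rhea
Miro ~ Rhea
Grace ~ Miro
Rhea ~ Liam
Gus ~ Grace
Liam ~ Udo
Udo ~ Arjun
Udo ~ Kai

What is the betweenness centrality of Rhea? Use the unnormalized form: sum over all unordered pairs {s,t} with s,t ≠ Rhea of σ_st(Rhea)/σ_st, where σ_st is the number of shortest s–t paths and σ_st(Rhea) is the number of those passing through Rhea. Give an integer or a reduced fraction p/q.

13/12

Pairs whose geodesics pass through Rhea — Liam–Miro: 1/3; Miro–Kai: 1/2; Kai–Zane: 1/4.
All other pairs contribute 0.
Summing the contributions gives betweenness(Rhea) = 13/12.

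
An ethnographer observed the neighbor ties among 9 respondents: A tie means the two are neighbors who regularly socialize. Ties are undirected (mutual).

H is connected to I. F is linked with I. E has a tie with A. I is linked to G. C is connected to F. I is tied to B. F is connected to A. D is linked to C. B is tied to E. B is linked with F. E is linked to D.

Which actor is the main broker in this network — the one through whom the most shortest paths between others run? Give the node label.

I

Unnormalized betweenness of each node: A:1/2, B:5, C:5/2, D:1, E:4, F:10, G:0, H:0, I:13.
I has the largest value, 13, making it the main broker — the node through which the most shortest paths run.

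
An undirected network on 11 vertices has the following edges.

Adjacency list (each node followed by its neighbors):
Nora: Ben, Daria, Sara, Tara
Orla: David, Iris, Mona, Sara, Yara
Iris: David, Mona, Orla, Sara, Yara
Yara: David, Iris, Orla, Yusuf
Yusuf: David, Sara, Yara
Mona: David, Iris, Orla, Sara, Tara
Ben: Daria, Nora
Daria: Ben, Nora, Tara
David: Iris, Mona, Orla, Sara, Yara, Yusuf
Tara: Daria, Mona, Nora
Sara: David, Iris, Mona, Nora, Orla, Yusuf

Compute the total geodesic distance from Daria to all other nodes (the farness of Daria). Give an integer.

23

Distances from Daria: Ben:1, David:3, Iris:3, Mona:2, Nora:1, Orla:3, Sara:2, Tara:1, Yara:4, Yusuf:3.
Sum = 1 + 3 + 3 + 2 + 1 + 3 + 2 + 1 + 4 + 3 = 23.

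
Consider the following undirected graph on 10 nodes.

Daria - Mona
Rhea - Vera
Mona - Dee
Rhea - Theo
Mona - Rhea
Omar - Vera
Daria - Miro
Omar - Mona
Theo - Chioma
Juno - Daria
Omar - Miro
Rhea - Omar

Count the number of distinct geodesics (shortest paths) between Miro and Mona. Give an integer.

2

The shortest distance is 2. The length-2 paths are: Miro–Daria–Mona; Miro–Omar–Mona.
That gives 2 distinct shortest paths.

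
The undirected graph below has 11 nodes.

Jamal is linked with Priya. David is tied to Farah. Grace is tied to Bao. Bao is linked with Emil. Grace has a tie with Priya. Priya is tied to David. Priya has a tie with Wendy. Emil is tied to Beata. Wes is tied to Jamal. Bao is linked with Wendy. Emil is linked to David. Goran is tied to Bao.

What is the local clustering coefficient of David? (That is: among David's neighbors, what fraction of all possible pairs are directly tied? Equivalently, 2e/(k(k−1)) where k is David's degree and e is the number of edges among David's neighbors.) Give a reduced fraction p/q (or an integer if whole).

David's neighbors: Emil, Farah, and Priya (k = 3).
Possible neighbor pairs: C(3,2) = 3. Edges among them: none → e = 0.
Clustering(David) = 0/3 = 0.

0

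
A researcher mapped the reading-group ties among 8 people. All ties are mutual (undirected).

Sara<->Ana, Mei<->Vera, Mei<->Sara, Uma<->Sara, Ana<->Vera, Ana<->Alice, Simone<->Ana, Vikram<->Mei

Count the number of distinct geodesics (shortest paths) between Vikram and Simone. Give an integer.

2

The shortest distance is 4. The length-4 paths are: Vikram–Mei–Sara–Ana–Simone; Vikram–Mei–Vera–Ana–Simone.
That gives 2 distinct shortest paths.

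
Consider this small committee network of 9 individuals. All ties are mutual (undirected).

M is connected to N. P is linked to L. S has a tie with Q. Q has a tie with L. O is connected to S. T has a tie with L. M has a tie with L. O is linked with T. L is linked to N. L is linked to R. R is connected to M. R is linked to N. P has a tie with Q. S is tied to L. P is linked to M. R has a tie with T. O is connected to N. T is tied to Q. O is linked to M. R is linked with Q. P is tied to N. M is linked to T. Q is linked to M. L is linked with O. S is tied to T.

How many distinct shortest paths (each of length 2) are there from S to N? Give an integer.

2

The shortest distance is 2. The length-2 paths are: S–L–N; S–O–N.
That gives 2 distinct shortest paths.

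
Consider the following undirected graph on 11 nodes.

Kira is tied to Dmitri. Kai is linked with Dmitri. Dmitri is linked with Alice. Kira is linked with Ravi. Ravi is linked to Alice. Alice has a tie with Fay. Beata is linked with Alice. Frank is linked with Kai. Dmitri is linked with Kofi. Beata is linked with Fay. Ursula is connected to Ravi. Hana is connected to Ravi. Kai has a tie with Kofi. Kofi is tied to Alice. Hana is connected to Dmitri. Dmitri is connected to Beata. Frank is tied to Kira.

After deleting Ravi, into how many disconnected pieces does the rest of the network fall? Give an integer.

2

Without Ravi, the remaining ties split the others into: {Alice, Beata, Dmitri, Fay, Frank, Hana, Kai, Kira, Kofi}; {Ursula}.
That's 2 separate components.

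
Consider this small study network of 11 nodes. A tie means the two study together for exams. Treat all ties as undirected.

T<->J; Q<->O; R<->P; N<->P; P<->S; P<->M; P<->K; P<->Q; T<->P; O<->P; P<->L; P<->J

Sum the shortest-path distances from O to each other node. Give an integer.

18

Distances from O: J:2, K:2, L:2, M:2, N:2, P:1, Q:1, R:2, S:2, T:2.
Sum = 2 + 2 + 2 + 2 + 2 + 1 + 1 + 2 + 2 + 2 = 18.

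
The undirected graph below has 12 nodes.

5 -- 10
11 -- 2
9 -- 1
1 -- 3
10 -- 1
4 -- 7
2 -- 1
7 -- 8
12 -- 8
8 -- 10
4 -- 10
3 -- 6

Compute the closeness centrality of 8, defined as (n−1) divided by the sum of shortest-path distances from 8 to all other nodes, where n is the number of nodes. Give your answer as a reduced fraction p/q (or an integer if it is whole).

11/26

Distances from 8: 1:2, 2:3, 3:3, 4:2, 5:2, 6:4, 7:1, 9:3, 10:1, 11:4, 12:1. Sum = 26.
n = 12, so closeness = 11/26.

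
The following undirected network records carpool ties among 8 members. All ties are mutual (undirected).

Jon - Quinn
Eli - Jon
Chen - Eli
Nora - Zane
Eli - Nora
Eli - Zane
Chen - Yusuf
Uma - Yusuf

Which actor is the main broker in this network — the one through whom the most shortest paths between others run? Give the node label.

Unnormalized betweenness of each node: Chen:10, Eli:16, Jon:6, Nora:0, Quinn:0, Uma:0, Yusuf:6, Zane:0.
Eli has the largest value, 16, making it the main broker — the node through which the most shortest paths run.

Eli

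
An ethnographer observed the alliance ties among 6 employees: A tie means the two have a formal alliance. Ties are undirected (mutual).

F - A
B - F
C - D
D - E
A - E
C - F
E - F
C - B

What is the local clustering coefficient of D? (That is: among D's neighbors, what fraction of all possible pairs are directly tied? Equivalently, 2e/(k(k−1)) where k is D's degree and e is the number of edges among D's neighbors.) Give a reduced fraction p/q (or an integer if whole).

0

D's neighbors: C and E (k = 2).
Possible neighbor pairs: C(2,2) = 1. Edges among them: none → e = 0.
Clustering(D) = 0/1.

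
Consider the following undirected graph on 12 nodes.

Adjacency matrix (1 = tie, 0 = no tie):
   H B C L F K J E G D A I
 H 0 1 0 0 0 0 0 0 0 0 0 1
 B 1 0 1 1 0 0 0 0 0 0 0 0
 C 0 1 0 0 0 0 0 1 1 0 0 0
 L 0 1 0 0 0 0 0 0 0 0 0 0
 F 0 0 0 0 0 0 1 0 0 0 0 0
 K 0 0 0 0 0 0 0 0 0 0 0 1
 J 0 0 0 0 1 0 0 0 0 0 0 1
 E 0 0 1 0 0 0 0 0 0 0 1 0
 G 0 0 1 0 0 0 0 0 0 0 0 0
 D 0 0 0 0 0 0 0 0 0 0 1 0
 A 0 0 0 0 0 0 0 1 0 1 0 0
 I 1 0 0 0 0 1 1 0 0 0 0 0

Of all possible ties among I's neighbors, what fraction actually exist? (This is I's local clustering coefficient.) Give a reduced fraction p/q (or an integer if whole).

I's neighbors: H, J, and K (k = 3).
Possible neighbor pairs: C(3,2) = 3. Edges among them: none → e = 0.
Clustering(I) = 0/3 = 0.

0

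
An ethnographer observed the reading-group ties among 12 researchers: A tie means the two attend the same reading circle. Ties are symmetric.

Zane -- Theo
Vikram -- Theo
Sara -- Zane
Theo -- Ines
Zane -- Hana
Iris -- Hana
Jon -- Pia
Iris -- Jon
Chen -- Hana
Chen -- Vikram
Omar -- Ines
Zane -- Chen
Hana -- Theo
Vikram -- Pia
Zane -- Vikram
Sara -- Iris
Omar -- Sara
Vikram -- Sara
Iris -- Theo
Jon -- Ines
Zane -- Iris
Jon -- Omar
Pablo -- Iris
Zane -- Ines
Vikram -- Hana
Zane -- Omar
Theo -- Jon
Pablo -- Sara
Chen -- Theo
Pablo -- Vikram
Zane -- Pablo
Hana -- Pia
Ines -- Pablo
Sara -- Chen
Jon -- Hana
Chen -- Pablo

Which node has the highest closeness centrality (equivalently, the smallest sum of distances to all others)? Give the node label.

Zane

Farness (sum of distances to all others) for each node — Chen:16, Hana:15, Ines:17, Iris:16, Jon:16, Omar:18, Pablo:16, Pia:19, Sara:16, Theo:15, Vikram:15, Zane:13.
The smallest farness is 13, for Zane, so Zane has the highest closeness.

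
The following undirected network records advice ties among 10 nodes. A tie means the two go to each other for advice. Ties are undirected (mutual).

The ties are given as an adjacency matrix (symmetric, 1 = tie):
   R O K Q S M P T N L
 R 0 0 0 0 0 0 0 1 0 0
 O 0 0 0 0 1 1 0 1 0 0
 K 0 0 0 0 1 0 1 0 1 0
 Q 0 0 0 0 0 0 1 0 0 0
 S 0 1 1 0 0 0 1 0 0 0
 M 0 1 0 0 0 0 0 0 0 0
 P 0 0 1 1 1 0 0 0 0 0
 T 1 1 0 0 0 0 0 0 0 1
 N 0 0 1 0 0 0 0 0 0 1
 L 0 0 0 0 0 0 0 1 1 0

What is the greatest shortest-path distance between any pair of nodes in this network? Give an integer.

5

Eccentricity of each node (its greatest distance to any other): K:4, L:4, M:4, N:4, O:3, P:4, Q:5, R:5, S:3, T:4.
The maximum eccentricity is 5, realized for instance by the pair R–Q via R – T – O – S – P – Q. So the diameter is 5.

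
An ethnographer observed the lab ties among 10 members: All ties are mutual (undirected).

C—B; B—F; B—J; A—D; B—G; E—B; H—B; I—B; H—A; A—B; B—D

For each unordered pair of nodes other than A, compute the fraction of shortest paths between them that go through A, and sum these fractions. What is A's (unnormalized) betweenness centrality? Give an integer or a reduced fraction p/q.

Pairs whose geodesics pass through A — H–D: 1/2.
All other pairs contribute 0.
Summing the contributions gives betweenness(A) = 1/2.

1/2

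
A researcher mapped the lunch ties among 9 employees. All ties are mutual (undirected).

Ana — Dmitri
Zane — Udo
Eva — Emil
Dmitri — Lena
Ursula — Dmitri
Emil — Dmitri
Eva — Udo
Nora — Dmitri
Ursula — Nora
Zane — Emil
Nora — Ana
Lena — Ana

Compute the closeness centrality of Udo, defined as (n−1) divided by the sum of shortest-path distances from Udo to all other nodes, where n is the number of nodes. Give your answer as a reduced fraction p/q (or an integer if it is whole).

Distances from Udo: Ana:4, Dmitri:3, Emil:2, Eva:1, Lena:4, Nora:4, Ursula:4, Zane:1. Sum = 23.
n = 9, so closeness = 8/23.

8/23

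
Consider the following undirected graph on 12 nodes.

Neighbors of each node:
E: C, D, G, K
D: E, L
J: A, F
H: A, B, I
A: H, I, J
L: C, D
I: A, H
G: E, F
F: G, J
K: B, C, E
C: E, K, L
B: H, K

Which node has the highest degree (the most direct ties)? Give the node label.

Degrees — A:3, B:2, C:3, D:2, E:4, F:2, G:2, H:3, I:2, J:2, K:3, L:2.
The maximum is 4, attained only by E.

E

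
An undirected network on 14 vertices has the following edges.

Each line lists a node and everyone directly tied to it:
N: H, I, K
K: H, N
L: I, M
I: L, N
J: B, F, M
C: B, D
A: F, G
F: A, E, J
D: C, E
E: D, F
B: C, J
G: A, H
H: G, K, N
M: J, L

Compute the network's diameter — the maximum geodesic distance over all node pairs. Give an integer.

Eccentricity of each node (its greatest distance to any other): A:4, B:6, C:7, D:6, E:5, F:4, G:5, H:6, I:6, J:5, K:7, L:5, M:4, N:6.
The maximum eccentricity is 7, realized for instance by the pair C–K via C – B – J – M – L – I – N – K. So the diameter is 7.

7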